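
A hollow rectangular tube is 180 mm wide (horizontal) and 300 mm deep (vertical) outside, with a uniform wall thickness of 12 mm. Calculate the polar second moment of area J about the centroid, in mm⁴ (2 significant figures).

Break the section into simple shapes (no overlaps), measuring from the bottom-left corner of the bounding box.
Outer rectangle: 180 × 300, A = 54 000 mm², y = 150 mm, Ī = 405 000 000 mm⁴.
Inner void (subtracted): 156 × 276, A = 43 056 mm², y = 150 mm, Ī = 273 319 488 mm⁴.
By symmetry the centroid is at mid-height, ȳ = 150 mm.
All pieces are centred on the centroidal x-axis, so I = ΣĪ (holes subtracted) = 131 680 512 mm⁴.
Repeating about the centroidal y-axis gives I_y = 58 482 432 mm⁴.
Polar second moment: J = I_x + I_y = 190 162 944 mm⁴.

J ≈ 1.9 × 10⁸ mm⁴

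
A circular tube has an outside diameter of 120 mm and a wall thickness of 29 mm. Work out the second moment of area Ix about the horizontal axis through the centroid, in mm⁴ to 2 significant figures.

Ix ≈ 9.5 × 10⁶ mm⁴

Treat the section as a set of non-overlapping primitives; coordinates are from the bounding-box lower-left.
Outer circle: ⌀120, A = 11 310 mm², y = 60 mm, Ī = 10 178 760 mm⁴.
Bore (subtracted): ⌀62, A = 3 019 mm², y = 60 mm, Ī = 725 332 mm⁴.
By symmetry the centroid is at mid-height, ȳ = 60 mm.
All pieces are centred on the horizontal axis through the centroid, so I = ΣĪ (holes subtracted) = 9 453 429 mm⁴.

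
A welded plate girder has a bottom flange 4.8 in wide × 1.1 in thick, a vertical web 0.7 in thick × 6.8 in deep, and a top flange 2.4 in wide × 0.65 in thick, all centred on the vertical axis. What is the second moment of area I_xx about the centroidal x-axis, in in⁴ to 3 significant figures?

Split into non-overlapping primitives; take the origin at the lower-left of the bounding box.
Bottom plate: 4.8 × 1.1, A = 5.28 in², y = 0.55 in, Ī = 0.5324 in⁴.
Web plate: 0.7 × 6.8, A = 4.76 in², y = 4.5 in, Ī = 18.342 in⁴.
Top plate: 2.4 × 0.65, A = 1.56 in², y = 8.225 in, Ī = 0.054925 in⁴.
Centroid: ȳ = ΣA·y / ΣA = 3.203 in.
Transfer each piece to the centroidal x-axis using Ī + A·d² with d = y − 3.203:
  bottom plate: d = -2.653 in → contributes +37.696 in⁴
  web plate: d = 1.297 in → contributes +26.349 in⁴
  top plate: d = 5.022 in → contributes +39.399 in⁴
Total I = 103.44 in⁴.

I_xx ≈ 103 in⁴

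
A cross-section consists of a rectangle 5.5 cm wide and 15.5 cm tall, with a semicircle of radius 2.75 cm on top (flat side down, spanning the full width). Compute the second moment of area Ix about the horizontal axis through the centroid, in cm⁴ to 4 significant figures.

Break the section into simple shapes (no overlaps), measuring from the bottom-left corner of the bounding box.
Rectangular body: 5.5 × 15.5, A = 85.25 cm², y = 7.75 cm, Ī = 1706.78 cm⁴.
Semicircular cap: semicircle r = 2.75, A = 11.8791 cm², y = 16.6671 cm, Ī = 6.27715 cm⁴.
Centroid: ȳ = ΣA·y / ΣA = 8.84059 cm.
Transfer each piece to the horizontal axis through the centroid using Ī + A·d² with d = y − 8.84059:
  rectangular body: d = -1.09059 cm → contributes +1808.17 cm⁴
  semicircular cap: d = 7.82655 cm → contributes +733.932 cm⁴
Total I = 2542.1 cm⁴.

Ix ≈ 2542 cm⁴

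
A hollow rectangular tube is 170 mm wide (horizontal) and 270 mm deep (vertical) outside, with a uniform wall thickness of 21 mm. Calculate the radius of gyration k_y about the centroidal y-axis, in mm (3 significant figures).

Split into non-overlapping primitives; take the origin at the lower-left of the bounding box.
Outer rectangle: 170 × 270, A = 45 900 mm², x = 85 mm, Ī = 110 542 500 mm⁴.
Inner void (subtracted): 128 × 228, A = 29 184 mm², x = 85 mm, Ī = 39 845 888 mm⁴.
By symmetry the centroid is at mid-width, x̄ = 85 mm.
All pieces are centred on the centroidal y-axis, so I = ΣĪ (holes subtracted) = 70 696 612 mm⁴.
Radius of gyration: k = √(I/A) = √(70 696 612 / 16 716) = 65.033 mm.

k_y ≈ 65.0 mm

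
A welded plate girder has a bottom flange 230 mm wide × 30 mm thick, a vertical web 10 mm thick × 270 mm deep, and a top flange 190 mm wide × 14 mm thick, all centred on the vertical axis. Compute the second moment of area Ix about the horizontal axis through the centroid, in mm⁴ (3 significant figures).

Ix ≈ 1.91 × 10⁸ mm⁴

Decompose the section into non-overlapping parts with the origin at the bottom-left of its bounding rectangle.
Bottom plate: 230 × 30, A = 6 900 mm², y = 15 mm, Ī = 517 500 mm⁴.
Web plate: 10 × 270, A = 2 700 mm², y = 165 mm, Ī = 16 402 500 mm⁴.
Top plate: 190 × 14, A = 2 660 mm², y = 307 mm, Ī = 43 447 mm⁴.
Centroid: ȳ = ΣA·y / ΣA = 111.39 mm.
Transfer each piece to the horizontal axis through the centroid using Ī + A·d² with d = y − 111.39:
  bottom plate: d = -96.388 mm → contributes +64 623 300 mm⁴
  web plate: d = 53.612 mm → contributes +24 162 892 mm⁴
  top plate: d = 195.61 mm → contributes +101 825 567 mm⁴
Total I = 190 611 759 mm⁴.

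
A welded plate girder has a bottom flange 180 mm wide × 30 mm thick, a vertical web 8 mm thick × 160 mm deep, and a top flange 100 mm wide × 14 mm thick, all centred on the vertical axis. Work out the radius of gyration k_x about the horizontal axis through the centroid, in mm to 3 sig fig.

k_x ≈ 73.4 mm

Treat the section as a set of non-overlapping primitives; coordinates are from the bounding-box lower-left.
Bottom plate: 180 × 30, A = 5 400 mm², y = 15 mm, Ī = 405 000 mm⁴.
Web plate: 8 × 160, A = 1 280 mm², y = 110 mm, Ī = 2 730 667 mm⁴.
Top plate: 100 × 14, A = 1 400 mm², y = 197 mm, Ī = 22 867 mm⁴.
Centroid: ȳ = ΣA·y / ΣA = 61.584 mm.
Transfer each piece to the horizontal axis through the centroid using Ī + A·d² with d = y − 61.584:
  bottom plate: d = -46.584 mm → contributes +12 123 453 mm⁴
  web plate: d = 48.416 mm → contributes +5 731 107 mm⁴
  top plate: d = 135.42 mm → contributes +25 695 297 mm⁴
Total I = 43 549 856 mm⁴.
Radius of gyration: k = √(I/A) = √(43 549 856 / 8 080) = 73.415 mm.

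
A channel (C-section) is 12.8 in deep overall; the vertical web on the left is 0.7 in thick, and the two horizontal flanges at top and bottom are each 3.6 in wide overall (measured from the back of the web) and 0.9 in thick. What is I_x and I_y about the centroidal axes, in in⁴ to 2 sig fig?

I_x ≈ 310 in⁴, I_y ≈ 15 in⁴

Split into non-overlapping primitives; take the origin at the lower-left of the bounding box.
Web: 0.7 × 12.8, A = 8.96 in², y = 6.4 in, Ī = 122.3 in⁴.
Top flange (beyond web): 2.9 × 0.9, A = 2.61 in², y = 12.35 in, Ī = 0.1762 in⁴.
Bottom flange (beyond web): 2.9 × 0.9, A = 2.61 in², y = 0.45 in, Ī = 0.1762 in⁴.
By symmetry the centroid is at mid-height, ȳ = 6.4 in.
Transfer each piece to the centroidal x-axis using Ī + A·d² with d = y − 6.4:
  web: d = 0 in → contributes +122.3 in⁴
  top flange (beyond web): d = 5.95 in → contributes +92.58 in⁴
  bottom flange (beyond web): d = -5.95 in → contributes +92.58 in⁴
Total I = 307.5 in⁴.
For the y-axis: x̄ = 1.013 in.
Repeating about the centroidal y-axis gives I_y = 14.71 in⁴.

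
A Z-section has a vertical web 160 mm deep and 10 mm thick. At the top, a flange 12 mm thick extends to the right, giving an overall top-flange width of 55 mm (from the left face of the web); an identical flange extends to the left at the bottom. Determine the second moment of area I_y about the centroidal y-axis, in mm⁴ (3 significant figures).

Decompose the section into non-overlapping parts with the origin at the bottom-left of its bounding rectangle.
Web: 10 × 160, A = 1 600 mm², x = 50 mm, Ī = 13 333 mm⁴.
Top flange (beyond web): 45 × 12, A = 540 mm², x = 77.5 mm, Ī = 91 125 mm⁴.
Bottom flange (beyond web): 45 × 12, A = 540 mm², x = 22.5 mm, Ī = 91 125 mm⁴.
Centroid: x̄ = ΣA·x / ΣA = 50 mm.
Transfer each piece to the centroidal y-axis using Ī + A·d² with d = x − 50:
  web: d = 0 mm → contributes +13 333 mm⁴
  top flange (beyond web): d = 27.5 mm → contributes +499 500 mm⁴
  bottom flange (beyond web): d = -27.5 mm → contributes +499 500 mm⁴
Total I = 1 012 333 mm⁴.

I_y ≈ 1.01 × 10⁶ mm⁴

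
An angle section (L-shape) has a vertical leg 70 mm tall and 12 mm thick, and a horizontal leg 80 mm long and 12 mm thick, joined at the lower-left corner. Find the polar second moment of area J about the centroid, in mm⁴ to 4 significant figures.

Treat the section as a set of non-overlapping primitives; coordinates are from the bounding-box lower-left.
Vertical leg: 12 × 70, A = 840 mm², y = 35 mm, Ī = 343 000 mm⁴.
Horizontal leg (remainder): 68 × 12, A = 816 mm², y = 6 mm, Ī = 9 792 mm⁴.
Centroid: ȳ = ΣA·y / ΣA = 20.7101 mm.
Transfer each piece to the centroidal x-axis using Ī + A·d² with d = y − 20.7101:
  vertical leg: d = 14.2899 mm → contributes +514 528 mm⁴
  horizontal leg (remainder): d = -14.7101 mm → contributes +186 365 mm⁴
Total I = 700 893 mm⁴.
For the y-axis: x̄ = 25.7101 mm.
Repeating about the centroidal y-axis gives I_y = 986 773 mm⁴.
Polar second moment: J = I_x + I_y = 1 687 666 mm⁴.

J ≈ 1.688 × 10⁶ mm⁴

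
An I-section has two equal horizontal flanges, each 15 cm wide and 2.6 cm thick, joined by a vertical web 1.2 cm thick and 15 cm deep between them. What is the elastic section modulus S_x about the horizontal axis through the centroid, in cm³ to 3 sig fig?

S_x ≈ 636 cm³

Decompose the section into non-overlapping parts with the origin at the bottom-left of its bounding rectangle.
Bottom flange: 15 × 2.6, A = 39 cm², y = 1.3 cm, Ī = 21.97 cm⁴.
Web: 1.2 × 15, A = 18 cm², y = 10.1 cm, Ī = 337.5 cm⁴.
Top flange: 15 × 2.6, A = 39 cm², y = 18.9 cm, Ī = 21.97 cm⁴.
By symmetry the centroid is at mid-height, ȳ = 10.1 cm.
Transfer each piece to the horizontal axis through the centroid using Ī + A·d² with d = y − 10.1:
  bottom flange: d = -8.8 cm → contributes +3042.1 cm⁴
  web: d = 0 cm → contributes +337.5 cm⁴
  top flange: d = 8.8 cm → contributes +3042.1 cm⁴
Total I = 6421.8 cm⁴.
Extreme fibre distance c = 10.1 cm; S = I/c = 635.82 cm³.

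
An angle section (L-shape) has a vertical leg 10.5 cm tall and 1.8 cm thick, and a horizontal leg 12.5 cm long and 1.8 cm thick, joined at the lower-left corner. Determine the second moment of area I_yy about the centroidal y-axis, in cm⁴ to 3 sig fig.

Break the section into simple shapes (no overlaps), measuring from the bottom-left corner of the bounding box.
Vertical leg: 1.8 × 10.5, A = 18.9 cm², x = 0.9 cm, Ī = 5.103 cm⁴.
Horizontal leg (remainder): 10.7 × 1.8, A = 19.26 cm², x = 7.15 cm, Ī = 183.76 cm⁴.
Centroid: x̄ = ΣA·x / ΣA = 4.0545 cm.
Transfer each piece to the centroidal y-axis using Ī + A·d² with d = x − 4.0545:
  vertical leg: d = -3.1545 cm → contributes +193.17 cm⁴
  horizontal leg (remainder): d = 3.0955 cm → contributes +368.31 cm⁴
Total I = 561.48 cm⁴.

I_yy ≈ 561 cm⁴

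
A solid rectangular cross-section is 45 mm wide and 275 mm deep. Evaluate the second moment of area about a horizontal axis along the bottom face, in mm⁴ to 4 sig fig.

I_base ≈ 3.120 × 10⁸ mm⁴

The section: 45 × 275, A = 12 375 mm², y = 137.5 mm, Ī = 77 988 281 mm⁴.
Transfer it to the base of the section using Ī + A·d² with d = y − 0:
  the section: d = 137.5 mm → contributes +311 953 125 mm⁴
Total I = 311 953 125 mm⁴.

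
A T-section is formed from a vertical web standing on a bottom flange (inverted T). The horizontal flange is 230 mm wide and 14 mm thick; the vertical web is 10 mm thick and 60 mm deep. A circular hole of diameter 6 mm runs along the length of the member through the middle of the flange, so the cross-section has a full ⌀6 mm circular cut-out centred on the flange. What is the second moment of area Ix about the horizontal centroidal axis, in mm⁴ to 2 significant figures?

Treat the section as a set of non-overlapping primitives; coordinates are from the bounding-box lower-left.
Flange: 230 × 14, A = 3 220 mm², y = 7 mm, Ī = 52 593 mm⁴.
Web: 10 × 60, A = 600 mm², y = 44 mm, Ī = 180 000 mm⁴.
Hole (subtracted): ⌀6, A = 28.27 mm², y = 7 mm, Ī = 63.62 mm⁴.
Centroid: ȳ = ΣA·y / ΣA = 12.85 mm.
Transfer each piece to the horizontal centroidal axis using Ī + A·d² with d = y − 12.85:
  flange: d = -5.855 mm → contributes +162 973 mm⁴
  web: d = 31.15 mm → contributes +762 012 mm⁴
  hole: d = -5.855 mm → contributes −1 033 mm⁴
Total I = 923 952 mm⁴.

Ix ≈ 9.2 × 10⁵ mm⁴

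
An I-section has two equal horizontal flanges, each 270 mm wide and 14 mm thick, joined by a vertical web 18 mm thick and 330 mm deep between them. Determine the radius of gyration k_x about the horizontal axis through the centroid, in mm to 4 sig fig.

k_x ≈ 143.4 mm

Treat the section as a set of non-overlapping primitives; coordinates are from the bounding-box lower-left.
Bottom flange: 270 × 14, A = 3 780 mm², y = 7 mm, Ī = 61 740 mm⁴.
Web: 18 × 330, A = 5 940 mm², y = 179 mm, Ī = 53 905 500 mm⁴.
Top flange: 270 × 14, A = 3 780 mm², y = 351 mm, Ī = 61 740 mm⁴.
By symmetry the centroid is at mid-height, ȳ = 179 mm.
Transfer each piece to the horizontal axis through the centroid using Ī + A·d² with d = y − 179:
  bottom flange: d = -172 mm → contributes +111 889 260 mm⁴
  web: d = 0 mm → contributes +53 905 500 mm⁴
  top flange: d = 172 mm → contributes +111 889 260 mm⁴
Total I = 277 684 020 mm⁴.
Radius of gyration: k = √(I/A) = √(277 684 020 / 13 500) = 143.42 mm.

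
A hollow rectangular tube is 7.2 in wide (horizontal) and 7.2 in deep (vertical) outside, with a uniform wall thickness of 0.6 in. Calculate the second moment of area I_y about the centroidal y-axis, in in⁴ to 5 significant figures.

Split into non-overlapping primitives; take the origin at the lower-left of the bounding box.
Outer rectangle: 7.2 × 7.2, A = 51.84 in², x = 3.6 in, Ī = 223.9488 in⁴.
Inner void (subtracted): 6 × 6, A = 36 in², x = 3.6 in, Ī = 108 in⁴.
By symmetry the centroid is at mid-width, x̄ = 3.6 in.
All pieces are centred on the centroidal y-axis, so I = ΣĪ (holes subtracted) = 115.9488 in⁴.

I_y ≈ 115.95 in⁴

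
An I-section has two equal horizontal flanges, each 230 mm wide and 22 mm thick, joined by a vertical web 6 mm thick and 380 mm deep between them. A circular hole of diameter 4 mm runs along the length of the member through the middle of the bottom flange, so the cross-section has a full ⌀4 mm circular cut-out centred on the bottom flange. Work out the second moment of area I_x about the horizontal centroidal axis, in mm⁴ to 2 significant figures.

I_x ≈ 4.4 × 10⁸ mm⁴

Treat the section as a set of non-overlapping primitives; coordinates are from the bounding-box lower-left.
Bottom flange: 230 × 22, A = 5 060 mm², y = 11 mm, Ī = 204 087 mm⁴.
Web: 6 × 380, A = 2 280 mm², y = 212 mm, Ī = 27 436 000 mm⁴.
Top flange: 230 × 22, A = 5 060 mm², y = 413 mm, Ī = 204 087 mm⁴.
Hole (subtracted): ⌀4, A = 12.57 mm², y = 11 mm, Ī = 12.57 mm⁴.
Centroid: ȳ = ΣA·y / ΣA = 212.2 mm.
Transfer each piece to the horizontal centroidal axis using Ī + A·d² with d = y − 212.2:
  bottom flange: d = -201.2 mm → contributes +205 048 121 mm⁴
  web: d = -0.2039 mm → contributes +27 436 095 mm⁴
  top flange: d = 200.8 mm → contributes +204 218 593 mm⁴
  hole: d = -201.2 mm → contributes −508 737 mm⁴
Total I = 436 194 072 mm⁴.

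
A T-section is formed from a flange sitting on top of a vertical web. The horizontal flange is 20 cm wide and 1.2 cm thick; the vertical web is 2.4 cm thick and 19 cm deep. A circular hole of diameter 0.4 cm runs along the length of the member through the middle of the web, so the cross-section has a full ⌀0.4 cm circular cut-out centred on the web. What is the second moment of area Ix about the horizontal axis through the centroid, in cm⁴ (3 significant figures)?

Ix ≈ 2980 cm⁴

Decompose the section into non-overlapping parts with the origin at the bottom-left of its bounding rectangle.
Flange: 20 × 1.2, A = 24 cm², y = 19.6 cm, Ī = 2.88 cm⁴.
Web: 2.4 × 19, A = 45.6 cm², y = 9.5 cm, Ī = 1371.8 cm⁴.
Hole (subtracted): ⌀0.4, A = 0.12566 cm², y = 9.5 cm, Ī = 0.0012566 cm⁴.
Centroid: ȳ = ΣA·y / ΣA = 12.989 cm.
Transfer each piece to the horizontal axis through the centroid using Ī + A·d² with d = y − 12.989:
  flange: d = 6.6109 cm → contributes +1051.8 cm⁴
  web: d = -3.4891 cm → contributes +1926.9 cm⁴
  hole: d = -3.4891 cm → contributes −1.531 cm⁴
Total I = 2977.2 cm⁴.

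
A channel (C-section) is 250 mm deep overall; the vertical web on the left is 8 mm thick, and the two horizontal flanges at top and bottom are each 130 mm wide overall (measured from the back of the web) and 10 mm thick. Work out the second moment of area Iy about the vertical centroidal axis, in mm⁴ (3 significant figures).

Break the section into simple shapes (no overlaps), measuring from the bottom-left corner of the bounding box.
Web: 8 × 250, A = 2 000 mm², x = 4 mm, Ī = 10 667 mm⁴.
Top flange (beyond web): 122 × 10, A = 1 220 mm², x = 69 mm, Ī = 1 513 207 mm⁴.
Bottom flange (beyond web): 122 × 10, A = 1 220 mm², x = 69 mm, Ī = 1 513 207 mm⁴.
Centroid: x̄ = ΣA·x / ΣA = 39.721 mm.
Transfer each piece to the vertical centroidal axis using Ī + A·d² with d = x − 39.721:
  web: d = -35.721 mm → contributes +2 562 606 mm⁴
  top flange (beyond web): d = 29.279 mm → contributes +2 559 084 mm⁴
  bottom flange (beyond web): d = 29.279 mm → contributes +2 559 084 mm⁴
Total I = 7 680 774 mm⁴.

Iy ≈ 7.68 × 10⁶ mm⁴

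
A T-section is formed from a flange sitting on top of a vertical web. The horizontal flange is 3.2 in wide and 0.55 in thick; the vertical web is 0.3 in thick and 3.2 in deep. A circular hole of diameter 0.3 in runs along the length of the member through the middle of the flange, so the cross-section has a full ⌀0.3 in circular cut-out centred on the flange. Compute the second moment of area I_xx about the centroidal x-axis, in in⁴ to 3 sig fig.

Treat the section as a set of non-overlapping primitives; coordinates are from the bounding-box lower-left.
Flange: 3.2 × 0.55, A = 1.76 in², y = 3.475 in, Ī = 0.044367 in⁴.
Web: 0.3 × 3.2, A = 0.96 in², y = 1.6 in, Ī = 0.8192 in⁴.
Hole (subtracted): ⌀0.3, A = 0.070686 in², y = 3.475 in, Ī = 0.00039761 in⁴.
Centroid: ȳ = ΣA·y / ΣA = 2.7956 in.
Transfer each piece to the centroidal x-axis using Ī + A·d² with d = y − 2.7956:
  flange: d = 0.67942 in → contributes +0.85681 in⁴
  web: d = -1.1956 in → contributes +2.1914 in⁴
  hole: d = 0.67942 in → contributes −0.033027 in⁴
Total I = 3.0152 in⁴.

I_xx ≈ 3.02 in⁴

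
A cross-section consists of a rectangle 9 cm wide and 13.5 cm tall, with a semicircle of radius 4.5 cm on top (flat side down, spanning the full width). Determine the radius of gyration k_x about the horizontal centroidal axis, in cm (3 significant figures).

Decompose the section into non-overlapping parts with the origin at the bottom-left of its bounding rectangle.
Rectangular body: 9 × 13.5, A = 121.5 cm², y = 6.75 cm, Ī = 1845.3 cm⁴.
Semicircular cap: semicircle r = 4.5, A = 31.809 cm², y = 15.41 cm, Ī = 45.007 cm⁴.
Centroid: ȳ = ΣA·y / ΣA = 8.5468 cm.
Transfer each piece to the horizontal centroidal axis using Ī + A·d² with d = y − 8.5468:
  rectangular body: d = -1.7968 cm → contributes +2237.5 cm⁴
  semicircular cap: d = 6.8631 cm → contributes +1543.3 cm⁴
Total I = 3780.8 cm⁴.
Radius of gyration: k = √(I/A) = √(3780.8 / 153.31) = 4.966 cm.

k_x ≈ 4.97 cm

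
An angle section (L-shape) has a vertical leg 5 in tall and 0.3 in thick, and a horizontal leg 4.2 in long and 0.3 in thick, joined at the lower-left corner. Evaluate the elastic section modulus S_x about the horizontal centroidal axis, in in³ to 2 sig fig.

Treat the section as a set of non-overlapping primitives; coordinates are from the bounding-box lower-left.
Vertical leg: 0.3 × 5, A = 1.5 in², y = 2.5 in, Ī = 3.125 in⁴.
Horizontal leg (remainder): 3.9 × 0.3, A = 1.17 in², y = 0.15 in, Ī = 0.008775 in⁴.
Centroid: ȳ = ΣA·y / ΣA = 1.47 in.
Transfer each piece to the horizontal centroidal axis using Ī + A·d² with d = y − 1.47:
  vertical leg: d = 1.03 in → contributes +4.716 in⁴
  horizontal leg (remainder): d = -1.32 in → contributes +2.048 in⁴
Total I = 6.764 in⁴.
Extreme fibre distance c = 3.53 in; S = I/c = 1.916 in³.

S_x ≈ 1.9 in³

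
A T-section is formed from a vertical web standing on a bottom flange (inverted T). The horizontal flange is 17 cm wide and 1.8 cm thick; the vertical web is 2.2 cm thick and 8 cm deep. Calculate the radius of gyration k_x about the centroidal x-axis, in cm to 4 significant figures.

Break the section into simple shapes (no overlaps), measuring from the bottom-left corner of the bounding box.
Flange: 17 × 1.8, A = 30.6 cm², y = 0.9 cm, Ī = 8.262 cm⁴.
Web: 2.2 × 8, A = 17.6 cm², y = 5.8 cm, Ī = 93.8667 cm⁴.
Centroid: ȳ = ΣA·y / ΣA = 2.68921 cm.
Transfer each piece to the centroidal x-axis using Ī + A·d² with d = y − 2.68921:
  flange: d = -1.78921 cm → contributes +106.221 cm⁴
  web: d = 3.11079 cm → contributes +264.182 cm⁴
Total I = 370.403 cm⁴.
Radius of gyration: k = √(I/A) = √(370.403 / 48.2) = 2.77213 cm.

k_x ≈ 2.772 cm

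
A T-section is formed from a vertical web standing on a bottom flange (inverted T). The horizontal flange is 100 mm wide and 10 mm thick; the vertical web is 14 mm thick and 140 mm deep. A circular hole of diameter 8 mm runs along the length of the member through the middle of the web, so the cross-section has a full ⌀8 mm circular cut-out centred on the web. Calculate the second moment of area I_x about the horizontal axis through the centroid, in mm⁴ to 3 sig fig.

I_x ≈ 6.90 × 10⁶ mm⁴

Treat the section as a set of non-overlapping primitives; coordinates are from the bounding-box lower-left.
Flange: 100 × 10, A = 1 000 mm², y = 5 mm, Ī = 8333.3 mm⁴.
Web: 14 × 140, A = 1 960 mm², y = 80 mm, Ī = 3 201 333 mm⁴.
Hole (subtracted): ⌀8, A = 50.265 mm², y = 80 mm, Ī = 201.06 mm⁴.
Centroid: ȳ = ΣA·y / ΣA = 54.224 mm.
Transfer each piece to the horizontal axis through the centroid using Ī + A·d² with d = y − 54.224:
  flange: d = -49.224 mm → contributes +2 431 380 mm⁴
  web: d = 25.776 mm → contributes +4 503 516 mm⁴
  hole: d = 25.776 mm → contributes −33 596 mm⁴
Total I = 6 901 300 mm⁴.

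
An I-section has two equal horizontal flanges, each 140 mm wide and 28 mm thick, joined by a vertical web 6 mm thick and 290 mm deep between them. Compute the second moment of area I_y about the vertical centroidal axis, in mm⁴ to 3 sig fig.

I_y ≈ 1.28 × 10⁷ mm⁴

Break the section into simple shapes (no overlaps), measuring from the bottom-left corner of the bounding box.
Bottom flange: 140 × 28, A = 3 920 mm², x = 70 mm, Ī = 6 402 667 mm⁴.
Web: 6 × 290, A = 1 740 mm², x = 70 mm, Ī = 5 220 mm⁴.
Top flange: 140 × 28, A = 3 920 mm², x = 70 mm, Ī = 6 402 667 mm⁴.
By symmetry the centroid is at mid-width, x̄ = 70 mm.
All pieces are centred on the vertical centroidal axis, so I = ΣĪ = 12 810 553 mm⁴.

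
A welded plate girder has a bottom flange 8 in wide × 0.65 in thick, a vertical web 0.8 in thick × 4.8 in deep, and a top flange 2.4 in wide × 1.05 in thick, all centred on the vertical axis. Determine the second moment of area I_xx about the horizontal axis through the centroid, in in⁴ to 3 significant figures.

Decompose the section into non-overlapping parts with the origin at the bottom-left of its bounding rectangle.
Bottom plate: 8 × 0.65, A = 5.2 in², y = 0.325 in, Ī = 0.18308 in⁴.
Web plate: 0.8 × 4.8, A = 3.84 in², y = 3.05 in, Ī = 7.3728 in⁴.
Top plate: 2.4 × 1.05, A = 2.52 in², y = 5.975 in, Ī = 0.23153 in⁴.
Centroid: ȳ = ΣA·y / ΣA = 2.4619 in.
Transfer each piece to the horizontal axis through the centroid using Ī + A·d² with d = y − 2.4619:
  bottom plate: d = -2.1369 in → contributes +23.927 in⁴
  web plate: d = 0.58815 in → contributes +8.7011 in⁴
  top plate: d = 3.5131 in → contributes +31.334 in⁴
Total I = 63.962 in⁴.

I_xx ≈ 64.0 in⁴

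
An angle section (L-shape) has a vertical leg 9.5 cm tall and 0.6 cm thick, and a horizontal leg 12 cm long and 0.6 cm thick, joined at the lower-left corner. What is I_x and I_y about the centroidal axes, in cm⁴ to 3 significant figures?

Decompose the section into non-overlapping parts with the origin at the bottom-left of its bounding rectangle.
Vertical leg: 0.6 × 9.5, A = 5.7 cm², y = 4.75 cm, Ī = 42.869 cm⁴.
Horizontal leg (remainder): 11.4 × 0.6, A = 6.84 cm², y = 0.3 cm, Ī = 0.2052 cm⁴.
Centroid: ȳ = ΣA·y / ΣA = 2.3227 cm.
Transfer each piece to the centroidal x-axis using Ī + A·d² with d = y − 2.3227:
  vertical leg: d = 2.4273 cm → contributes +76.451 cm⁴
  horizontal leg (remainder): d = -2.0227 cm → contributes +28.191 cm⁴
Total I = 104.64 cm⁴.
For the y-axis: x̄ = 3.5727 cm.
Repeating about the centroidal y-axis gives I_y = 186.18 cm⁴.

I_x ≈ 105 cm⁴, I_y ≈ 186 cm⁴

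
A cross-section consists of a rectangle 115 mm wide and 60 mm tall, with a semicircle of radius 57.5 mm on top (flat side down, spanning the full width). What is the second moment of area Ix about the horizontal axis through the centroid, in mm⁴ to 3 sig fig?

Ix ≈ 1.20 × 10⁷ mm⁴

Split into non-overlapping primitives; take the origin at the lower-left of the bounding box.
Rectangular body: 115 × 60, A = 6 900 mm², y = 30 mm, Ī = 2 070 000 mm⁴.
Semicircular cap: semicircle r = 57.5, A = 5193.4 mm², y = 84.404 mm, Ī = 1 199 785 mm⁴.
Centroid: ȳ = ΣA·y / ΣA = 53.363 mm.
Transfer each piece to the horizontal axis through the centroid using Ī + A·d² with d = y − 53.363:
  rectangular body: d = -23.363 mm → contributes +5 836 326 mm⁴
  semicircular cap: d = 31.04 mm → contributes +6 203 718 mm⁴
Total I = 12 040 044 mm⁴.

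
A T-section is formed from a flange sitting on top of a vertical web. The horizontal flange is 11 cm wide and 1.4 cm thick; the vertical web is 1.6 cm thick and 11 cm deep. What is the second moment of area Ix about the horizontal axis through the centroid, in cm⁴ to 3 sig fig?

Ix ≈ 496 cm⁴

Treat the section as a set of non-overlapping primitives; coordinates are from the bounding-box lower-left.
Flange: 11 × 1.4, A = 15.4 cm², y = 11.7 cm, Ī = 2.5153 cm⁴.
Web: 1.6 × 11, A = 17.6 cm², y = 5.5 cm, Ī = 177.47 cm⁴.
Centroid: ȳ = ΣA·y / ΣA = 8.3933 cm.
Transfer each piece to the horizontal axis through the centroid using Ī + A·d² with d = y − 8.3933:
  flange: d = 3.3067 cm → contributes +170.9 cm⁴
  web: d = -2.8933 cm → contributes +324.8 cm⁴
Total I = 495.7 cm⁴.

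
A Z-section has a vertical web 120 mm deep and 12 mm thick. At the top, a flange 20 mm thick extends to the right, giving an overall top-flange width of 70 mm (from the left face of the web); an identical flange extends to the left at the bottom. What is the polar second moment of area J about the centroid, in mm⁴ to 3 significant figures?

Decompose the section into non-overlapping parts with the origin at the bottom-left of its bounding rectangle.
Web: 12 × 120, A = 1 440 mm², y = 60 mm, Ī = 1 728 000 mm⁴.
Top flange (beyond web): 58 × 20, A = 1 160 mm², y = 110 mm, Ī = 38 667 mm⁴.
Bottom flange (beyond web): 58 × 20, A = 1 160 mm², y = 10 mm, Ī = 38 667 mm⁴.
Centroid: ȳ = ΣA·y / ΣA = 60 mm.
Transfer each piece to the centroidal x-axis using Ī + A·d² with d = y − 60:
  web: d = 0 mm → contributes +1 728 000 mm⁴
  top flange (beyond web): d = 50 mm → contributes +2 938 667 mm⁴
  bottom flange (beyond web): d = -50 mm → contributes +2 938 667 mm⁴
Total I = 7 605 333 mm⁴.
For the y-axis: x̄ = 64 mm.
Repeating about the centroidal y-axis gives I_y = 3 509 653 mm⁴.
Polar second moment: J = I_x + I_y = 11 114 987 mm⁴.

J ≈ 1.11 × 10⁷ mm⁴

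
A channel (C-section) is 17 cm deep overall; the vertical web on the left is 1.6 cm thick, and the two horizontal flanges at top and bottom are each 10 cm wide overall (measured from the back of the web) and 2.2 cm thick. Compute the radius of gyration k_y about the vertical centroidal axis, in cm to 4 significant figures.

k_y ≈ 3.096 cm

Split into non-overlapping primitives; take the origin at the lower-left of the bounding box.
Web: 1.6 × 17, A = 27.2 cm², x = 0.8 cm, Ī = 5.80267 cm⁴.
Top flange (beyond web): 8.4 × 2.2, A = 18.48 cm², x = 5.8 cm, Ī = 108.662 cm⁴.
Bottom flange (beyond web): 8.4 × 2.2, A = 18.48 cm², x = 5.8 cm, Ī = 108.662 cm⁴.
Centroid: x̄ = ΣA·x / ΣA = 3.6803 cm.
Transfer each piece to the vertical centroidal axis using Ī + A·d² with d = x − 3.6803:
  web: d = -2.8803 cm → contributes +231.457 cm⁴
  top flange (beyond web): d = 2.1197 cm → contributes +191.695 cm⁴
  bottom flange (beyond web): d = 2.1197 cm → contributes +191.695 cm⁴
Total I = 614.848 cm⁴.
Radius of gyration: k = √(I/A) = √(614.848 / 64.16) = 3.09565 cm.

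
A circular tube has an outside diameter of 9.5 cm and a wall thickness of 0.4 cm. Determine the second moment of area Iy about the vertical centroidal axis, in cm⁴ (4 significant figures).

Iy ≈ 118.6 cm⁴

Decompose the section into non-overlapping parts with the origin at the bottom-left of its bounding rectangle.
Outer circle: ⌀9.5, A = 70.8822 cm², x = 4.75 cm, Ī = 399.82 cm⁴.
Bore (subtracted): ⌀8.7, A = 59.4468 cm², x = 4.75 cm, Ī = 281.22 cm⁴.
By symmetry the centroid is at mid-width, x̄ = 4.75 cm.
All pieces are centred on the vertical centroidal axis, so I = ΣĪ (holes subtracted) = 118.599 cm⁴.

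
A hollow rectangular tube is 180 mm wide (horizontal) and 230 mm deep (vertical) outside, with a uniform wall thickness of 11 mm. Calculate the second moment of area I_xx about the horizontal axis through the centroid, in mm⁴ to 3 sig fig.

I_xx ≈ 6.40 × 10⁷ mm⁴

Decompose the section into non-overlapping parts with the origin at the bottom-left of its bounding rectangle.
Outer rectangle: 180 × 230, A = 41 400 mm², y = 115 mm, Ī = 182 505 000 mm⁴.
Inner void (subtracted): 158 × 208, A = 32 864 mm², y = 115 mm, Ī = 118 485 675 mm⁴.
By symmetry the centroid is at mid-height, ȳ = 115 mm.
All pieces are centred on the horizontal axis through the centroid, so I = ΣĪ (holes subtracted) = 64 019 325 mm⁴.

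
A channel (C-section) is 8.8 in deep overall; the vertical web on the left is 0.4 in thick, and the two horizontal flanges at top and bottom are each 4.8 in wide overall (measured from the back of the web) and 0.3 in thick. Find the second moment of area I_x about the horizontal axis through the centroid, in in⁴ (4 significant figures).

I_x ≈ 70.42 in⁴

Split into non-overlapping primitives; take the origin at the lower-left of the bounding box.
Web: 0.4 × 8.8, A = 3.52 in², y = 4.4 in, Ī = 22.7157 in⁴.
Top flange (beyond web): 4.4 × 0.3, A = 1.32 in², y = 8.65 in, Ī = 0.0099 in⁴.
Bottom flange (beyond web): 4.4 × 0.3, A = 1.32 in², y = 0.15 in, Ī = 0.0099 in⁴.
By symmetry the centroid is at mid-height, ȳ = 4.4 in.
Transfer each piece to the horizontal axis through the centroid using Ī + A·d² with d = y − 4.4:
  web: d = 0 in → contributes +22.7157 in⁴
  top flange (beyond web): d = 4.25 in → contributes +23.8524 in⁴
  bottom flange (beyond web): d = -4.25 in → contributes +23.8524 in⁴
Total I = 70.4205 in⁴.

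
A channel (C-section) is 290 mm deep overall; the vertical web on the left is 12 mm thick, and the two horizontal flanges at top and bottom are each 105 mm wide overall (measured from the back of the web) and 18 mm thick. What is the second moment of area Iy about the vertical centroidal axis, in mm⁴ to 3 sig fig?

Break the section into simple shapes (no overlaps), measuring from the bottom-left corner of the bounding box.
Web: 12 × 290, A = 3 480 mm², x = 6 mm, Ī = 41 760 mm⁴.
Top flange (beyond web): 93 × 18, A = 1 674 mm², x = 58.5 mm, Ī = 1 206 536 mm⁴.
Bottom flange (beyond web): 93 × 18, A = 1 674 mm², x = 58.5 mm, Ī = 1 206 536 mm⁴.
Centroid: x̄ = ΣA·x / ΣA = 31.743 mm.
Transfer each piece to the vertical centroidal axis using Ī + A·d² with d = x − 31.743:
  web: d = -25.743 mm → contributes +2 347 879 mm⁴
  top flange (beyond web): d = 26.757 mm → contributes +2 405 056 mm⁴
  bottom flange (beyond web): d = 26.757 mm → contributes +2 405 056 mm⁴
Total I = 7 157 991 mm⁴.

Iy ≈ 7.16 × 10⁶ mm⁴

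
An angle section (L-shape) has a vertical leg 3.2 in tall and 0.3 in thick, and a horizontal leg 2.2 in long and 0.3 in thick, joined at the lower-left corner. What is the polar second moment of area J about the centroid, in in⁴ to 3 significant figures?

J ≈ 2.19 in⁴

Split into non-overlapping primitives; take the origin at the lower-left of the bounding box.
Vertical leg: 0.3 × 3.2, A = 0.96 in², y = 1.6 in, Ī = 0.8192 in⁴.
Horizontal leg (remainder): 1.9 × 0.3, A = 0.57 in², y = 0.15 in, Ī = 0.004275 in⁴.
Centroid: ȳ = ΣA·y / ΣA = 1.0598 in.
Transfer each piece to the centroidal x-axis using Ī + A·d² with d = y − 1.0598:
  vertical leg: d = 0.5402 in → contributes +1.0993 in⁴
  horizontal leg (remainder): d = -0.9098 in → contributes +0.47609 in⁴
Total I = 1.5754 in⁴.
For the y-axis: x̄ = 0.5598 in.
Repeating about the centroidal y-axis gives I_y = 0.61143 in⁴.
Polar second moment: J = I_x + I_y = 2.1869 in⁴.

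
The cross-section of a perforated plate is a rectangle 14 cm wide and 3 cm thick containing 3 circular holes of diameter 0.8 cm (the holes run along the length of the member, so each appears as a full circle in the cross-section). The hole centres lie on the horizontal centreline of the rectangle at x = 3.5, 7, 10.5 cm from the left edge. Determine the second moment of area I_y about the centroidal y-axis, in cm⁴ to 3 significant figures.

Decompose the section into non-overlapping parts with the origin at the bottom-left of its bounding rectangle.
Plate: 14 × 3, A = 42 cm², x = 7 cm, Ī = 686 cm⁴.
Hole 1 (subtracted): ⌀0.8, A = 0.50265 cm², x = 3.5 cm, Ī = 0.020106 cm⁴.
Hole 2 (subtracted): ⌀0.8, A = 0.50265 cm², x = 7 cm, Ī = 0.020106 cm⁴.
Hole 3 (subtracted): ⌀0.8, A = 0.50265 cm², x = 10.5 cm, Ī = 0.020106 cm⁴.
By symmetry the centroid is at mid-width, x̄ = 7 cm.
Transfer each piece to the centroidal y-axis using Ī + A·d² with d = x − 7:
  plate: d = 0 cm → contributes +686 cm⁴
  hole 1: d = -3.5 cm → contributes −6.1776 cm⁴
  hole 2: d = 0 cm → contributes −0.020106 cm⁴
  hole 3: d = 3.5 cm → contributes −6.1776 cm⁴
Total I = 673.62 cm⁴.

I_y ≈ 674 cm⁴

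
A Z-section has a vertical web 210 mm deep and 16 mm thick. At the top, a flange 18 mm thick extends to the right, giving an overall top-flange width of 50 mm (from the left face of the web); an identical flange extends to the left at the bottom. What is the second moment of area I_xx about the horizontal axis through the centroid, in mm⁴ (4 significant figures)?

I_xx ≈ 2.366 × 10⁷ mm⁴

Split into non-overlapping primitives; take the origin at the lower-left of the bounding box.
Web: 16 × 210, A = 3 360 mm², y = 105 mm, Ī = 12 348 000 mm⁴.
Top flange (beyond web): 34 × 18, A = 612 mm², y = 201 mm, Ī = 16 524 mm⁴.
Bottom flange (beyond web): 34 × 18, A = 612 mm², y = 9 mm, Ī = 16 524 mm⁴.
Centroid: ȳ = ΣA·y / ΣA = 105 mm.
Transfer each piece to the horizontal axis through the centroid using Ī + A·d² with d = y − 105:
  web: d = 0 mm → contributes +12 348 000 mm⁴
  top flange (beyond web): d = 96 mm → contributes +5 656 716 mm⁴
  bottom flange (beyond web): d = -96 mm → contributes +5 656 716 mm⁴
Total I = 23 661 432 mm⁴.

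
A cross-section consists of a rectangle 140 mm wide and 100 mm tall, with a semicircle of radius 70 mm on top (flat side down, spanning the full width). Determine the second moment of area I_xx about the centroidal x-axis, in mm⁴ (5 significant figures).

Treat the section as a set of non-overlapping primitives; coordinates are from the bounding-box lower-left.
Rectangular body: 140 × 100, A = 14 000 mm², y = 50 mm, Ī = 11 666 667 mm⁴.
Semicircular cap: semicircle r = 70, A = 7696.902 mm², y = 129.7089 mm, Ī = 2 635 265 mm⁴.
Centroid: ȳ = ΣA·y / ΣA = 78.27647 mm.
Transfer each piece to the centroidal x-axis using Ī + A·d² with d = y − 78.27647:
  rectangular body: d = -28.27647 mm → contributes +22 860 488 mm⁴
  semicircular cap: d = 51.43245 mm → contributes +22 995 859 mm⁴
Total I = 45 856 347 mm⁴.

I_xx ≈ 4.5856 × 10⁷ mm⁴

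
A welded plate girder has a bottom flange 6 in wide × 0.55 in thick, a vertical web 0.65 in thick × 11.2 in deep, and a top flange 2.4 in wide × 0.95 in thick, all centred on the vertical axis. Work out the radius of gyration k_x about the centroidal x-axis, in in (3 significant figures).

Break the section into simple shapes (no overlaps), measuring from the bottom-left corner of the bounding box.
Bottom plate: 6 × 0.55, A = 3.3 in², y = 0.275 in, Ī = 0.083188 in⁴.
Web plate: 0.65 × 11.2, A = 7.28 in², y = 6.15 in, Ī = 76.1 in⁴.
Top plate: 2.4 × 0.95, A = 2.28 in², y = 12.225 in, Ī = 0.17148 in⁴.
Centroid: ȳ = ΣA·y / ΣA = 5.7195 in.
Transfer each piece to the centroidal x-axis using Ī + A·d² with d = y − 5.7195:
  bottom plate: d = -5.4445 in → contributes +97.903 in⁴
  web plate: d = 0.43052 in → contributes +77.45 in⁴
  top plate: d = 6.5055 in → contributes +96.665 in⁴
Total I = 272.02 in⁴.
Radius of gyration: k = √(I/A) = √(272.02 / 12.86) = 4.5992 in.

k_x ≈ 4.60 in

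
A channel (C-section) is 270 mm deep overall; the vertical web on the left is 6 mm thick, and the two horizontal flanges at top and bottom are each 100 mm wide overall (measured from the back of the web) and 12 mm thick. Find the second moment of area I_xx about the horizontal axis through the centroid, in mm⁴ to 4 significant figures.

Treat the section as a set of non-overlapping primitives; coordinates are from the bounding-box lower-left.
Web: 6 × 270, A = 1 620 mm², y = 135 mm, Ī = 9 841 500 mm⁴.
Top flange (beyond web): 94 × 12, A = 1 128 mm², y = 264 mm, Ī = 13 536 mm⁴.
Bottom flange (beyond web): 94 × 12, A = 1 128 mm², y = 6 mm, Ī = 13 536 mm⁴.
By symmetry the centroid is at mid-height, ȳ = 135 mm.
Transfer each piece to the horizontal axis through the centroid using Ī + A·d² with d = y − 135:
  web: d = 0 mm → contributes +9 841 500 mm⁴
  top flange (beyond web): d = 129 mm → contributes +18 784 584 mm⁴
  bottom flange (beyond web): d = -129 mm → contributes +18 784 584 mm⁴
Total I = 47 410 668 mm⁴.

I_xx ≈ 4.741 × 10⁷ mm⁴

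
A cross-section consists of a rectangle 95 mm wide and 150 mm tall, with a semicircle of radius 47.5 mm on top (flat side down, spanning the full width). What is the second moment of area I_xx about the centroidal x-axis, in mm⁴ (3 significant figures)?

Decompose the section into non-overlapping parts with the origin at the bottom-left of its bounding rectangle.
Rectangular body: 95 × 150, A = 14 250 mm², y = 75 mm, Ī = 26 718 750 mm⁴.
Semicircular cap: semicircle r = 47.5, A = 3544.1 mm², y = 170.16 mm, Ī = 558 736 mm⁴.
Centroid: ȳ = ΣA·y / ΣA = 93.953 mm.
Transfer each piece to the centroidal x-axis using Ī + A·d² with d = y − 93.953:
  rectangular body: d = -18.953 mm → contributes +31 837 713 mm⁴
  semicircular cap: d = 76.206 mm → contributes +21 140 840 mm⁴
Total I = 52 978 553 mm⁴.

I_xx ≈ 5.30 × 10⁷ mm⁴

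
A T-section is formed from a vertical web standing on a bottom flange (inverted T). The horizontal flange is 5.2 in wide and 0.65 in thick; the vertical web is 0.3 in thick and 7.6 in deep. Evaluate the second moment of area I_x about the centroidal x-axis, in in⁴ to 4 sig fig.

Split into non-overlapping primitives; take the origin at the lower-left of the bounding box.
Flange: 5.2 × 0.65, A = 3.38 in², y = 0.325 in, Ī = 0.119004 in⁴.
Web: 0.3 × 7.6, A = 2.28 in², y = 4.45 in, Ī = 10.9744 in⁴.
Centroid: ȳ = ΣA·y / ΣA = 1.98666 in.
Transfer each piece to the centroidal x-axis using Ī + A·d² with d = y − 1.98666:
  flange: d = -1.66166 in → contributes +9.45158 in⁴
  web: d = 2.46334 in → contributes +24.8095 in⁴
Total I = 34.2611 in⁴.

I_x ≈ 34.26 in⁴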